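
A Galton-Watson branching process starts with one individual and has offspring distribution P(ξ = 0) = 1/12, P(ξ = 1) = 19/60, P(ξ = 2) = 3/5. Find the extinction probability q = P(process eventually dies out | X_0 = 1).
q = 5/36

The pgf is f(s) = 1/12 + 19/60·s + 3/5·s². The extinction probability q is the smallest fixed point of f in [0, 1]. Setting s = f(s):
  3/5·s² + (19/60 − 1)·s + 1/12 = 0
  3/5·s² − (1/12 + 3/5)·s + 1/12 = 0
which factors as (s − 1)·(3/5·s − 1/12) = 0, giving roots s = 1 and s = (1/12)/(3/5) = 5/36.
Mean offspring μ = 19/60 + 2·3/5 = 91/60 > 1 (supercritical), so q < 1. The extinction probability is the smaller root: q = (1/12)/(3/5) = 5/36.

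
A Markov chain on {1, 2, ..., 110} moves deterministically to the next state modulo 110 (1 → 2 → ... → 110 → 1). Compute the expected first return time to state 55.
E[T_55 | X_0 = 55] = 110

The chain cycles deterministically, so starting at state 55 it returns in exactly 110 steps. Equivalently, the stationary distribution is uniform π_j = 1/110 for every state j, so by Kac's formula E[T_55] = 1/π_55 = 110.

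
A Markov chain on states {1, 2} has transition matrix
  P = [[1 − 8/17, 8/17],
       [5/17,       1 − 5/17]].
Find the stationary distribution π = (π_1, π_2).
π_1 = 5/13, π_2 = 8/13

Solve πP = π with π_1 + π_2 = 1. From πP = π: π_1 · (1 − 8/17) + π_2 · 5/17 = π_1 ⇒ π_2 · 5/17 = π_1 · 8/17 ⇒ π_2/π_1 = (8/17)/(5/17) = 8/5. Together with π_1 + π_2 = 1:
  π_1 = (5/17)/(8/17 + 5/17) = (5/17)/(13/17) = 5/13,
  π_2 = (8/17)/(8/17 + 5/17) = (8/17)/(13/17) = 8/13.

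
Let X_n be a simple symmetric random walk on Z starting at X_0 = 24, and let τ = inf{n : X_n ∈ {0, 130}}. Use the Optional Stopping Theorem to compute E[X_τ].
E[X_τ] = 24

X_n is a martingale and τ is a bounded-mean stopping time (indeed τ is finite a.s. with bounded expectation since the walk is in a bounded region). By the OST, E[X_τ] = E[X_0] = 24. Equivalently: E[X_τ] = 130 · P(hit 130 first) + 0 · P(hit 0 first) = 130 · (24/130) = 24.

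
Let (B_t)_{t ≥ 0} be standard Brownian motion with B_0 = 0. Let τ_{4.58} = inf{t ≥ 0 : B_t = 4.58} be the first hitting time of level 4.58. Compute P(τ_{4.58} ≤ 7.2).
P(τ_{4.58} ≤ 7.2) = 2(1 − Φ(4.58/√7.2)) = 2(1 − Φ(1.7069)) ≈ 0.0878

By the reflection principle for standard BM, P(τ_b ≤ t) = 2 · P(B_t ≥ b). Since B_t ~ N(0, t), P(B_t ≥ 4.58) = 1 − Φ(4.58/√t) = 1 − Φ(4.58/√7.2) = 1 − Φ(1.7069) ≈ 0.04392. Doubling: P(τ_{4.58} ≤ 7.2) ≈ 2 · 0.04392 = 0.08784 ≈ 0.0878.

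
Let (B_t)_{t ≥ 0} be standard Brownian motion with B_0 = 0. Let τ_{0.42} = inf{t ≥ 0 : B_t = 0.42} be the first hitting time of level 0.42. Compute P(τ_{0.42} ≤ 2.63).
P(τ_{0.42} ≤ 2.63) = 2(1 − Φ(0.42/√2.63)) = 2(1 − Φ(0.2590)) ≈ 0.7956

By the reflection principle for standard BM, P(τ_b ≤ t) = 2 · P(B_t ≥ b). Since B_t ~ N(0, t), P(B_t ≥ 0.42) = 1 − Φ(0.42/√t) = 1 − Φ(0.42/√2.63) = 1 − Φ(0.2590) ≈ 0.39782. Doubling: P(τ_{0.42} ≤ 2.63) ≈ 2 · 0.39782 = 0.79564 ≈ 0.7956.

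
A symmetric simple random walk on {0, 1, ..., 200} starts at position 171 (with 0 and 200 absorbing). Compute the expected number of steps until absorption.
E[τ | X_0 = 171] = 4959

Let v_k = E[τ | X_0 = k]. Boundary: v_0 = v_200 = 0. Recurrence: v_k = 1 + (v_{k-1} + v_{k+1})/2 for 1 ≤ k ≤ 199. The particular solution to v_k − (v_{k-1} + v_{k+1})/2 = 1 is v_k = −k^2. Adding homogeneous solution A + B k and matching boundaries gives v_k = k (200 − k). Substituting k = 171: v_171 = 171 · 29 = 4959.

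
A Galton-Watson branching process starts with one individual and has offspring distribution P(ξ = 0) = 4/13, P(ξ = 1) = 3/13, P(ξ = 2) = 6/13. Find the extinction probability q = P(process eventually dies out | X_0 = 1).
q = 2/3

The pgf is f(s) = 4/13 + 3/13·s + 6/13·s². The extinction probability q is the smallest fixed point of f in [0, 1]. Setting s = f(s):
  6/13·s² + (3/13 − 1)·s + 4/13 = 0
  6/13·s² − (4/13 + 6/13)·s + 4/13 = 0
which factors as (s − 1)·(6/13·s − 4/13) = 0, giving roots s = 1 and s = (4/13)/(6/13) = 2/3.
Mean offspring μ = 3/13 + 2·6/13 = 15/13 > 1 (supercritical), so q < 1. The extinction probability is the smaller root: q = (4/13)/(6/13) = 2/3.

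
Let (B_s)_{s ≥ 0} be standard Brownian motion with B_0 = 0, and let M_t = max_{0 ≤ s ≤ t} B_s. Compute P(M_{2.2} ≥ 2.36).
P(M_{2.2} ≥ 2.36) = 2·P(B_{2.2} ≥ 2.36) = 2(1 − Φ(2.36/√2.2)) ≈ 0.1116

By the reflection principle for Brownian motion, P(M_t ≥ a) = 2 · P(B_t ≥ a) for a ≥ 0. Since B_t ~ N(0, t), P(B_t ≥ 2.36) = 1 − Φ(2.36/√t) = 1 − Φ(2.36/√2.2) = 1 − Φ(1.5911). So
  P(M_{2.2} ≥ 2.36) = 2(1 − Φ(1.5911)) ≈ 0.1116.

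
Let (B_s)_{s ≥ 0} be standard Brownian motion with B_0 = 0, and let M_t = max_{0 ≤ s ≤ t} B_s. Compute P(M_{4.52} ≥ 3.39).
P(M_{4.52} ≥ 3.39) = 2·P(B_{4.52} ≥ 3.39) = 2(1 − Φ(3.39/√4.52)) ≈ 0.1108

By the reflection principle for Brownian motion, P(M_t ≥ a) = 2 · P(B_t ≥ a) for a ≥ 0. Since B_t ~ N(0, t), P(B_t ≥ 3.39) = 1 − Φ(3.39/√t) = 1 − Φ(3.39/√4.52) = 1 − Φ(1.5945). So
  P(M_{4.52} ≥ 3.39) = 2(1 − Φ(1.5945)) ≈ 0.1108.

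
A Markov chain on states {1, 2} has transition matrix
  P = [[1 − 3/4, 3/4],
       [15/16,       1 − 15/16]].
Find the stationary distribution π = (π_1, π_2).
π_1 = 5/9, π_2 = 4/9

Solve πP = π with π_1 + π_2 = 1. From πP = π: π_1 · (1 − 3/4) + π_2 · 15/16 = π_1 ⇒ π_2 · 15/16 = π_1 · 3/4 ⇒ π_2/π_1 = (3/4)/(15/16) = 4/5. Together with π_1 + π_2 = 1:
  π_1 = (15/16)/(3/4 + 15/16) = (15/16)/(27/16) = 5/9,
  π_2 = (3/4)/(3/4 + 15/16) = (3/4)/(27/16) = 4/9.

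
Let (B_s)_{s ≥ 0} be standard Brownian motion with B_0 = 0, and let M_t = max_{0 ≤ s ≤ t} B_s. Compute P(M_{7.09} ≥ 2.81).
P(M_{7.09} ≥ 2.81) = 2·P(B_{7.09} ≥ 2.81) = 2(1 − Φ(2.81/√7.09)) ≈ 0.2913

By the reflection principle for Brownian motion, P(M_t ≥ a) = 2 · P(B_t ≥ a) for a ≥ 0. Since B_t ~ N(0, t), P(B_t ≥ 2.81) = 1 − Φ(2.81/√t) = 1 − Φ(2.81/√7.09) = 1 − Φ(1.0553). So
  P(M_{7.09} ≥ 2.81) = 2(1 − Φ(1.0553)) ≈ 0.2913.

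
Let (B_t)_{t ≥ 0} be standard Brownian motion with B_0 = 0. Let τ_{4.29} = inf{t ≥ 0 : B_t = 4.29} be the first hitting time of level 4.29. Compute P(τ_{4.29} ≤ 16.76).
P(τ_{4.29} ≤ 16.76) = 2(1 − Φ(4.29/√16.76)) = 2(1 − Φ(1.0479)) ≈ 0.2947

By the reflection principle for standard BM, P(τ_b ≤ t) = 2 · P(B_t ≥ b). Since B_t ~ N(0, t), P(B_t ≥ 4.29) = 1 − Φ(4.29/√t) = 1 − Φ(4.29/√16.76) = 1 − Φ(1.0479) ≈ 0.14734. Doubling: P(τ_{4.29} ≤ 16.76) ≈ 2 · 0.14734 = 0.29468 ≈ 0.2947.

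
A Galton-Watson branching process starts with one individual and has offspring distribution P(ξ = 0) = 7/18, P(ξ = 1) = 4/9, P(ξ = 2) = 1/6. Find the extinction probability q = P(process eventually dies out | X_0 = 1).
q = 1

Mean offspring μ = 0·7/18 + 1·4/9 + 2·1/6 = 7/9 ≤ 1. For μ ≤ 1 with offspring not concentrated at 1, the Galton-Watson process goes extinct almost surely, so q = 1.
(Algebraic check: The pgf is f(s) = 7/18 + 4/9·s + 1/6·s². The extinction probability q is the smallest fixed point of f in [0, 1]. Setting s = f(s):
  1/6·s² + (4/9 − 1)·s + 7/18 = 0
  1/6·s² − (7/18 + 1/6)·s + 7/18 = 0
which factors as (s − 1)·(1/6·s − 7/18) = 0, giving roots s = 1 and s = (7/18)/(1/6) = 7/3. Since 7/3 ≥ 1, the smallest root in [0, 1] is s = 1.)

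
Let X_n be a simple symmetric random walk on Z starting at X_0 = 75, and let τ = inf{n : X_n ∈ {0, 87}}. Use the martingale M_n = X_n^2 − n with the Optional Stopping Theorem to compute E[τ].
E[τ] = 900

M_n = X_n^2 − n is a martingale (since E[X_{n+1}^2 | F_n] = X_n^2 + 1). By OST (τ has finite mean in a bounded region), E[M_τ] = E[M_0] = X_0^2 − 0 = 75^2 = 5625. Also E[M_τ] = E[X_τ^2] − E[τ]. The walk exits at 0 or 87, with P(hit 87 first) = 75/87, so E[X_τ^2] = 87^2 · 75/87 + 0 = 6525. Thus E[τ] = E[X_τ^2] − E[M_τ] = 6525 − 5625 = 900 = 75(87 − 75) = 900.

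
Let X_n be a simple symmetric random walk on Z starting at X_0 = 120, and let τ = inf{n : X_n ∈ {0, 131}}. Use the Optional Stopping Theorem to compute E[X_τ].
E[X_τ] = 120

X_n is a martingale and τ is a bounded-mean stopping time (indeed τ is finite a.s. with bounded expectation since the walk is in a bounded region). By the OST, E[X_τ] = E[X_0] = 120. Equivalently: E[X_τ] = 131 · P(hit 131 first) + 0 · P(hit 0 first) = 131 · (120/131) = 120.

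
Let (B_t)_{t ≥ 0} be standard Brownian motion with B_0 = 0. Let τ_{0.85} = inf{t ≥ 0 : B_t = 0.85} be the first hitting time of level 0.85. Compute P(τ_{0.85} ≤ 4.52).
P(τ_{0.85} ≤ 4.52) = 2(1 − Φ(0.85/√4.52)) = 2(1 − Φ(0.3998)) ≈ 0.6893

By the reflection principle for standard BM, P(τ_b ≤ t) = 2 · P(B_t ≥ b). Since B_t ~ N(0, t), P(B_t ≥ 0.85) = 1 − Φ(0.85/√t) = 1 − Φ(0.85/√4.52) = 1 − Φ(0.3998) ≈ 0.34465. Doubling: P(τ_{0.85} ≤ 4.52) ≈ 2 · 0.34465 = 0.68930 ≈ 0.6893.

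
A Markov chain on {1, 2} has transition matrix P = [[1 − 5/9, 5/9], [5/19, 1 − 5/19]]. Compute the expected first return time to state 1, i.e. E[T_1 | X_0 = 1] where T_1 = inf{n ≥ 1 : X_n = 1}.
E[T_1 | X_0 = 1] = 1/π_1 = 28/9

For an irreducible recurrent Markov chain with stationary distribution π, E[T_i | X_0 = i] = 1/π_i (Kac's formula). Here π_1 = (5/19)/(5/9 + 5/19) = (5/19)/(140/171) = 9/28, so E[T_1 | X_0 = 1] = 1/π_1 = (5/9 + 5/19)/(5/19) = (140/171)/(5/19) = 28/9.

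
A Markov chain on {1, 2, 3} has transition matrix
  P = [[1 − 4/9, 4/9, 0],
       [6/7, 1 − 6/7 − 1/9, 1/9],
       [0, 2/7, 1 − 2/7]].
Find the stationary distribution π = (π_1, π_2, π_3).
π = (243/418, 63/209, 49/418)

This is a birth-death chain on three states, which satisfies detailed balance: π_1 · P_{12} = π_2 · P_{21} and π_2 · P_{23} = π_3 · P_{32}.
From π_1 · 4/9 = π_2 · 6/7: π_2/π_1 = (4/9)/(6/7) = 14/27.
From π_2 · 1/9 = π_3 · 2/7: π_3/π_2 = (1/9)/(2/7) = 7/18.
Take π_1 proportional to 1; then unnormalized π = (1, 14/27, 49/243). Normalize by dividing by the sum 418/243:
  π = (243/418, 63/209, 49/418).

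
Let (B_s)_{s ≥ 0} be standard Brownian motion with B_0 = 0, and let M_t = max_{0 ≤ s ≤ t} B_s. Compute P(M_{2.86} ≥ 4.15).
P(M_{2.86} ≥ 4.15) = 2·P(B_{2.86} ≥ 4.15) = 2(1 − Φ(4.15/√2.86)) ≈ 0.0141

By the reflection principle for Brownian motion, P(M_t ≥ a) = 2 · P(B_t ≥ a) for a ≥ 0. Since B_t ~ N(0, t), P(B_t ≥ 4.15) = 1 − Φ(4.15/√t) = 1 − Φ(4.15/√2.86) = 1 − Φ(2.4539). So
  P(M_{2.86} ≥ 4.15) = 2(1 − Φ(2.4539)) ≈ 0.0141.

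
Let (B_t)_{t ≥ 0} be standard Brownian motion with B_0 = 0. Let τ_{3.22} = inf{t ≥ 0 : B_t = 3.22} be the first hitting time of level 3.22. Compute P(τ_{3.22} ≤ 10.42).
P(τ_{3.22} ≤ 10.42) = 2(1 − Φ(3.22/√10.42)) = 2(1 − Φ(0.9975)) ≈ 0.3185

By the reflection principle for standard BM, P(τ_b ≤ t) = 2 · P(B_t ≥ b). Since B_t ~ N(0, t), P(B_t ≥ 3.22) = 1 − Φ(3.22/√t) = 1 − Φ(3.22/√10.42) = 1 − Φ(0.9975) ≈ 0.15926. Doubling: P(τ_{3.22} ≤ 10.42) ≈ 2 · 0.15926 = 0.31852 ≈ 0.3185.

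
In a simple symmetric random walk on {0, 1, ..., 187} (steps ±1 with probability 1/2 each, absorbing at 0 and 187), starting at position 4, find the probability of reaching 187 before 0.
P(hit 187 before 0) = 4/187

Let u_k = P(hit 187 before 0 | start at k). Then u_0 = 0, u_187 = 1, and u_k = u_{k-1}/2 + u_{k+1}/2 for 1 ≤ k ≤ 186. This harmonic recurrence is solved by u_k = k/187, giving u_4 = 4/187.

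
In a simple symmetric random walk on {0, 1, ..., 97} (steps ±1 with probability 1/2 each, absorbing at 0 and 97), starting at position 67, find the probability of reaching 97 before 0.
P(hit 97 before 0) = 67/97

Let u_k = P(hit 97 before 0 | start at k). Then u_0 = 0, u_97 = 1, and u_k = u_{k-1}/2 + u_{k+1}/2 for 1 ≤ k ≤ 96. This harmonic recurrence is solved by u_k = k/97, giving u_67 = 67/97.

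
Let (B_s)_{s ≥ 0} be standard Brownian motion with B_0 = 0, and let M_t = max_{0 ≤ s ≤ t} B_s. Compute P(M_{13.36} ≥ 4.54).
P(M_{13.36} ≥ 4.54) = 2·P(B_{13.36} ≥ 4.54) = 2(1 − Φ(4.54/√13.36)) ≈ 0.2142

By the reflection principle for Brownian motion, P(M_t ≥ a) = 2 · P(B_t ≥ a) for a ≥ 0. Since B_t ~ N(0, t), P(B_t ≥ 4.54) = 1 − Φ(4.54/√t) = 1 − Φ(4.54/√13.36) = 1 − Φ(1.2421). So
  P(M_{13.36} ≥ 4.54) = 2(1 − Φ(1.2421)) ≈ 0.2142.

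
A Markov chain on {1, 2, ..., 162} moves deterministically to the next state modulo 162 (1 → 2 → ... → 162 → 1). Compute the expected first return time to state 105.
E[T_105 | X_0 = 105] = 162

The chain cycles deterministically, so starting at state 105 it returns in exactly 162 steps. Equivalently, the stationary distribution is uniform π_j = 1/162 for every state j, so by Kac's formula E[T_105] = 1/π_105 = 162.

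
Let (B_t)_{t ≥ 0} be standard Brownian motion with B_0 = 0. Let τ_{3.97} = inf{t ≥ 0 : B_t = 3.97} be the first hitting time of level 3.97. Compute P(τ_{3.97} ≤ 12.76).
P(τ_{3.97} ≤ 12.76) = 2(1 − Φ(3.97/√12.76)) = 2(1 − Φ(1.1114)) ≈ 0.2664

By the reflection principle for standard BM, P(τ_b ≤ t) = 2 · P(B_t ≥ b). Since B_t ~ N(0, t), P(B_t ≥ 3.97) = 1 − Φ(3.97/√t) = 1 − Φ(3.97/√12.76) = 1 − Φ(1.1114) ≈ 0.13320. Doubling: P(τ_{3.97} ≤ 12.76) ≈ 2 · 0.13320 = 0.26640 ≈ 0.2664.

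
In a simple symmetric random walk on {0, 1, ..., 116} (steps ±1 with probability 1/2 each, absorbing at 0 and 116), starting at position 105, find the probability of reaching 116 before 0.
P(hit 116 before 0) = 105/116

Let u_k = P(hit 116 before 0 | start at k). Then u_0 = 0, u_116 = 1, and u_k = u_{k-1}/2 + u_{k+1}/2 for 1 ≤ k ≤ 115. This harmonic recurrence is solved by u_k = k/116, giving u_105 = 105/116.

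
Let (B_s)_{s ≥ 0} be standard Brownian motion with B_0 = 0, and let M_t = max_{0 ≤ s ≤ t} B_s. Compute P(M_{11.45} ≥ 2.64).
P(M_{11.45} ≥ 2.64) = 2·P(B_{11.45} ≥ 2.64) = 2(1 − Φ(2.64/√11.45)) ≈ 0.4353

By the reflection principle for Brownian motion, P(M_t ≥ a) = 2 · P(B_t ≥ a) for a ≥ 0. Since B_t ~ N(0, t), P(B_t ≥ 2.64) = 1 − Φ(2.64/√t) = 1 − Φ(2.64/√11.45) = 1 − Φ(0.7802). So
  P(M_{11.45} ≥ 2.64) = 2(1 − Φ(0.7802)) ≈ 0.4353.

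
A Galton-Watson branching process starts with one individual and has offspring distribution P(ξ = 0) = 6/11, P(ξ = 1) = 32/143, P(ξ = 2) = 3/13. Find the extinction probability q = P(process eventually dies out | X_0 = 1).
q = 1

Mean offspring μ = 0·6/11 + 1·32/143 + 2·3/13 = 98/143 ≤ 1. For μ ≤ 1 with offspring not concentrated at 1, the Galton-Watson process goes extinct almost surely, so q = 1.
(Algebraic check: The pgf is f(s) = 6/11 + 32/143·s + 3/13·s². The extinction probability q is the smallest fixed point of f in [0, 1]. Setting s = f(s):
  3/13·s² + (32/143 − 1)·s + 6/11 = 0
  3/13·s² − (6/11 + 3/13)·s + 6/11 = 0
which factors as (s − 1)·(3/13·s − 6/11) = 0, giving roots s = 1 and s = (6/11)/(3/13) = 26/11. Since 26/11 ≥ 1, the smallest root in [0, 1] is s = 1.)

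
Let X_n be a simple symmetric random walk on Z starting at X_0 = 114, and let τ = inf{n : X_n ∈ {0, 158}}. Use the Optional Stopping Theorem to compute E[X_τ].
E[X_τ] = 114

X_n is a martingale and τ is a bounded-mean stopping time (indeed τ is finite a.s. with bounded expectation since the walk is in a bounded region). By the OST, E[X_τ] = E[X_0] = 114. Equivalently: E[X_τ] = 158 · P(hit 158 first) + 0 · P(hit 0 first) = 158 · (114/158) = 114.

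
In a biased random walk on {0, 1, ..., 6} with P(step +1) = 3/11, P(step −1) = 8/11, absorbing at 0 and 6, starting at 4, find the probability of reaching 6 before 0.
P(hit 6 before 0) = (1 − (8/3)^4) / (1 − (8/3)^6) = 657/4753

Let u_k denote P(reach 6 before 0 | start at k). Boundary: u_0 = 0, u_6 = 1. Recurrence: u_k = 3/11·u_{k+1} + 8/11·u_{k-1} for 1 ≤ k ≤ 5. Try u_k = A + B·r^k with r = q/p = (8/11)/(3/11) = 8/3. Substitution satisfies the recurrence; boundary conditions give:
  u_k = (1 − r^k) / (1 − r^N) = (1 − (8/3)^4) / (1 − (8/3)^6) = 657/4753.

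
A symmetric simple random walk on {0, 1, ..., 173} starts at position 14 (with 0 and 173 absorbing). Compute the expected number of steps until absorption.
E[τ | X_0 = 14] = 2226

Let v_k = E[τ | X_0 = k]. Boundary: v_0 = v_173 = 0. Recurrence: v_k = 1 + (v_{k-1} + v_{k+1})/2 for 1 ≤ k ≤ 172. The particular solution to v_k − (v_{k-1} + v_{k+1})/2 = 1 is v_k = −k^2. Adding homogeneous solution A + B k and matching boundaries gives v_k = k (173 − k). Substituting k = 14: v_14 = 14 · 159 = 2226.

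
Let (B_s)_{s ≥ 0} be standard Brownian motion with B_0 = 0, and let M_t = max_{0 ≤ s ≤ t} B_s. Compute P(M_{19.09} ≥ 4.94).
P(M_{19.09} ≥ 4.94) = 2·P(B_{19.09} ≥ 4.94) = 2(1 − Φ(4.94/√19.09)) ≈ 0.2582

By the reflection principle for Brownian motion, P(M_t ≥ a) = 2 · P(B_t ≥ a) for a ≥ 0. Since B_t ~ N(0, t), P(B_t ≥ 4.94) = 1 − Φ(4.94/√t) = 1 − Φ(4.94/√19.09) = 1 − Φ(1.1306). So
  P(M_{19.09} ≥ 4.94) = 2(1 − Φ(1.1306)) ≈ 0.2582.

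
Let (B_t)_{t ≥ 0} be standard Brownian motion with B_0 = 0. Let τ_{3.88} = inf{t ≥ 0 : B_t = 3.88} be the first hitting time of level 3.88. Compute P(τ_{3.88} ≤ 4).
P(τ_{3.88} ≤ 4) = 2(1 − Φ(3.88/√4)) = 2(1 − Φ(1.9400)) ≈ 0.0524

By the reflection principle for standard BM, P(τ_b ≤ t) = 2 · P(B_t ≥ b). Since B_t ~ N(0, t), P(B_t ≥ 3.88) = 1 − Φ(3.88/√t) = 1 − Φ(3.88/√4) = 1 − Φ(1.9400) ≈ 0.02619. Doubling: P(τ_{3.88} ≤ 4) ≈ 2 · 0.02619 = 0.05238 ≈ 0.0524.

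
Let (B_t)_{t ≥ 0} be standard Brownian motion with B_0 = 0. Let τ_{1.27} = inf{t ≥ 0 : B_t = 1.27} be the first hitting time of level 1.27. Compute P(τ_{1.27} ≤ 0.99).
P(τ_{1.27} ≤ 0.99) = 2(1 − Φ(1.27/√0.99)) = 2(1 − Φ(1.2764)) ≈ 0.2018

By the reflection principle for standard BM, P(τ_b ≤ t) = 2 · P(B_t ≥ b). Since B_t ~ N(0, t), P(B_t ≥ 1.27) = 1 − Φ(1.27/√t) = 1 − Φ(1.27/√0.99) = 1 − Φ(1.2764) ≈ 0.10091. Doubling: P(τ_{1.27} ≤ 0.99) ≈ 2 · 0.10091 = 0.20182 ≈ 0.2018.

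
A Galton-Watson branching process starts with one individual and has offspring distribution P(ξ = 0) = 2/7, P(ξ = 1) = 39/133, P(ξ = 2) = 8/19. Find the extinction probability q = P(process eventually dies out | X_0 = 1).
q = 19/28

The pgf is f(s) = 2/7 + 39/133·s + 8/19·s². The extinction probability q is the smallest fixed point of f in [0, 1]. Setting s = f(s):
  8/19·s² + (39/133 − 1)·s + 2/7 = 0
  8/19·s² − (2/7 + 8/19)·s + 2/7 = 0
which factors as (s − 1)·(8/19·s − 2/7) = 0, giving roots s = 1 and s = (2/7)/(8/19) = 19/28.
Mean offspring μ = 39/133 + 2·8/19 = 151/133 > 1 (supercritical), so q < 1. The extinction probability is the smaller root: q = (2/7)/(8/19) = 19/28.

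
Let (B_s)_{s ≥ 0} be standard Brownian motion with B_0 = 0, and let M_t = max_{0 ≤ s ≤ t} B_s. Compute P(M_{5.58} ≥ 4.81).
P(M_{5.58} ≥ 4.81) = 2·P(B_{5.58} ≥ 4.81) = 2(1 − Φ(4.81/√5.58)) ≈ 0.0417

By the reflection principle for Brownian motion, P(M_t ≥ a) = 2 · P(B_t ≥ a) for a ≥ 0. Since B_t ~ N(0, t), P(B_t ≥ 4.81) = 1 − Φ(4.81/√t) = 1 − Φ(4.81/√5.58) = 1 − Φ(2.0362). So
  P(M_{5.58} ≥ 4.81) = 2(1 − Φ(2.0362)) ≈ 0.0417.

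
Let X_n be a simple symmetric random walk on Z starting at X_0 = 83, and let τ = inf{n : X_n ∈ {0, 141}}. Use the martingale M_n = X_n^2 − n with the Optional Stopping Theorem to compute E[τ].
E[τ] = 4814

M_n = X_n^2 − n is a martingale (since E[X_{n+1}^2 | F_n] = X_n^2 + 1). By OST (τ has finite mean in a bounded region), E[M_τ] = E[M_0] = X_0^2 − 0 = 83^2 = 6889. Also E[M_τ] = E[X_τ^2] − E[τ]. The walk exits at 0 or 141, with P(hit 141 first) = 83/141, so E[X_τ^2] = 141^2 · 83/141 + 0 = 11703. Thus E[τ] = E[X_τ^2] − E[M_τ] = 11703 − 6889 = 4814 = 83(141 − 83) = 4814.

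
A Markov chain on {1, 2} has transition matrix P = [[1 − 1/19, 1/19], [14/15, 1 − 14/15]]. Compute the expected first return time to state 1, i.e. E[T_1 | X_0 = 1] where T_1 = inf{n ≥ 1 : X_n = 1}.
E[T_1 | X_0 = 1] = 1/π_1 = 281/266

For an irreducible recurrent Markov chain with stationary distribution π, E[T_i | X_0 = i] = 1/π_i (Kac's formula). Here π_1 = (14/15)/(1/19 + 14/15) = (14/15)/(281/285) = 266/281, so E[T_1 | X_0 = 1] = 1/π_1 = (1/19 + 14/15)/(14/15) = (281/285)/(14/15) = 281/266.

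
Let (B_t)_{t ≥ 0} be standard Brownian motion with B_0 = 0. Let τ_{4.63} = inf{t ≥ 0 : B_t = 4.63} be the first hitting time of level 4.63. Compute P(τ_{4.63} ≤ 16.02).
P(τ_{4.63} ≤ 16.02) = 2(1 − Φ(4.63/√16.02)) = 2(1 − Φ(1.1568)) ≈ 0.2474

By the reflection principle for standard BM, P(τ_b ≤ t) = 2 · P(B_t ≥ b). Since B_t ~ N(0, t), P(B_t ≥ 4.63) = 1 − Φ(4.63/√t) = 1 − Φ(4.63/√16.02) = 1 − Φ(1.1568) ≈ 0.12368. Doubling: P(τ_{4.63} ≤ 16.02) ≈ 2 · 0.12368 = 0.24736 ≈ 0.2474.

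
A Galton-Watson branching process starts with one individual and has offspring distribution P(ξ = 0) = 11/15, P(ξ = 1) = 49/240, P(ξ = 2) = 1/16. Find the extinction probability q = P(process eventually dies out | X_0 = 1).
q = 1

Mean offspring μ = 0·11/15 + 1·49/240 + 2·1/16 = 79/240 ≤ 1. For μ ≤ 1 with offspring not concentrated at 1, the Galton-Watson process goes extinct almost surely, so q = 1.
(Algebraic check: The pgf is f(s) = 11/15 + 49/240·s + 1/16·s². The extinction probability q is the smallest fixed point of f in [0, 1]. Setting s = f(s):
  1/16·s² + (49/240 − 1)·s + 11/15 = 0
  1/16·s² − (11/15 + 1/16)·s + 11/15 = 0
which factors as (s − 1)·(1/16·s − 11/15) = 0, giving roots s = 1 and s = (11/15)/(1/16) = 176/15. Since 176/15 ≥ 1, the smallest root in [0, 1] is s = 1.)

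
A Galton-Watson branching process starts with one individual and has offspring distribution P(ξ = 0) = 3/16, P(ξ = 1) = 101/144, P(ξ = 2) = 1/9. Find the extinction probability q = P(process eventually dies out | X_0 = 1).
q = 1

Mean offspring μ = 0·3/16 + 1·101/144 + 2·1/9 = 133/144 ≤ 1. For μ ≤ 1 with offspring not concentrated at 1, the Galton-Watson process goes extinct almost surely, so q = 1.
(Algebraic check: The pgf is f(s) = 3/16 + 101/144·s + 1/9·s². The extinction probability q is the smallest fixed point of f in [0, 1]. Setting s = f(s):
  1/9·s² + (101/144 − 1)·s + 3/16 = 0
  1/9·s² − (3/16 + 1/9)·s + 3/16 = 0
which factors as (s − 1)·(1/9·s − 3/16) = 0, giving roots s = 1 and s = (3/16)/(1/9) = 27/16. Since 27/16 ≥ 1, the smallest root in [0, 1] is s = 1.)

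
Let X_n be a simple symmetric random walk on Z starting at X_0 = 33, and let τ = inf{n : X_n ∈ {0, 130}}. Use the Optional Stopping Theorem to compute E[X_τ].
E[X_τ] = 33

X_n is a martingale and τ is a bounded-mean stopping time (indeed τ is finite a.s. with bounded expectation since the walk is in a bounded region). By the OST, E[X_τ] = E[X_0] = 33. Equivalently: E[X_τ] = 130 · P(hit 130 first) + 0 · P(hit 0 first) = 130 · (33/130) = 33.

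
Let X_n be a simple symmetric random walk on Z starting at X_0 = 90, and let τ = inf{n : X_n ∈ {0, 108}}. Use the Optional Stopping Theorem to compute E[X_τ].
E[X_τ] = 90

X_n is a martingale and τ is a bounded-mean stopping time (indeed τ is finite a.s. with bounded expectation since the walk is in a bounded region). By the OST, E[X_τ] = E[X_0] = 90. Equivalently: E[X_τ] = 108 · P(hit 108 first) + 0 · P(hit 0 first) = 108 · (90/108) = 90.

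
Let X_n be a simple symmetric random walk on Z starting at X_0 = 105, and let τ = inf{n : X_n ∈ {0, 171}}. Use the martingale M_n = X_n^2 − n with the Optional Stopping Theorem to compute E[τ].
E[τ] = 6930

M_n = X_n^2 − n is a martingale (since E[X_{n+1}^2 | F_n] = X_n^2 + 1). By OST (τ has finite mean in a bounded region), E[M_τ] = E[M_0] = X_0^2 − 0 = 105^2 = 11025. Also E[M_τ] = E[X_τ^2] − E[τ]. The walk exits at 0 or 171, with P(hit 171 first) = 105/171, so E[X_τ^2] = 171^2 · 105/171 + 0 = 17955. Thus E[τ] = E[X_τ^2] − E[M_τ] = 17955 − 11025 = 6930 = 105(171 − 105) = 6930.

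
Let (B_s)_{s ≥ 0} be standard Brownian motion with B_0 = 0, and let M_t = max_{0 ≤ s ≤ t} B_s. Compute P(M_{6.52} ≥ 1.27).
P(M_{6.52} ≥ 1.27) = 2·P(B_{6.52} ≥ 1.27) = 2(1 − Φ(1.27/√6.52)) ≈ 0.6189

By the reflection principle for Brownian motion, P(M_t ≥ a) = 2 · P(B_t ≥ a) for a ≥ 0. Since B_t ~ N(0, t), P(B_t ≥ 1.27) = 1 − Φ(1.27/√t) = 1 − Φ(1.27/√6.52) = 1 − Φ(0.4974). So
  P(M_{6.52} ≥ 1.27) = 2(1 − Φ(0.4974)) ≈ 0.6189.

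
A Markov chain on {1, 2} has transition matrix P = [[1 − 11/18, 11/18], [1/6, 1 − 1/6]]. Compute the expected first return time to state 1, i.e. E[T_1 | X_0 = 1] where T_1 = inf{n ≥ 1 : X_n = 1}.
E[T_1 | X_0 = 1] = 1/π_1 = 14/3

For an irreducible recurrent Markov chain with stationary distribution π, E[T_i | X_0 = i] = 1/π_i (Kac's formula). Here π_1 = (1/6)/(11/18 + 1/6) = (1/6)/(7/9) = 3/14, so E[T_1 | X_0 = 1] = 1/π_1 = (11/18 + 1/6)/(1/6) = (7/9)/(1/6) = 14/3.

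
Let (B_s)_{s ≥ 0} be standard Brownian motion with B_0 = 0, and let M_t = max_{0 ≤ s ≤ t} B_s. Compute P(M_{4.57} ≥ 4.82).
P(M_{4.57} ≥ 4.82) = 2·P(B_{4.57} ≥ 4.82) = 2(1 − Φ(4.82/√4.57)) ≈ 0.0242

By the reflection principle for Brownian motion, P(M_t ≥ a) = 2 · P(B_t ≥ a) for a ≥ 0. Since B_t ~ N(0, t), P(B_t ≥ 4.82) = 1 − Φ(4.82/√t) = 1 − Φ(4.82/√4.57) = 1 − Φ(2.2547). So
  P(M_{4.57} ≥ 4.82) = 2(1 − Φ(2.2547)) ≈ 0.0242.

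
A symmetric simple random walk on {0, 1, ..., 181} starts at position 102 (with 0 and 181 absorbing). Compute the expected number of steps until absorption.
E[τ | X_0 = 102] = 8058

Let v_k = E[τ | X_0 = k]. Boundary: v_0 = v_181 = 0. Recurrence: v_k = 1 + (v_{k-1} + v_{k+1})/2 for 1 ≤ k ≤ 180. The particular solution to v_k − (v_{k-1} + v_{k+1})/2 = 1 is v_k = −k^2. Adding homogeneous solution A + B k and matching boundaries gives v_k = k (181 − k). Substituting k = 102: v_102 = 102 · 79 = 8058.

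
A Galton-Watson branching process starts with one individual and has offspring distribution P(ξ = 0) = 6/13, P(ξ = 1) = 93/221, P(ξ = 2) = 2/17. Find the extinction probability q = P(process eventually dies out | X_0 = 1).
q = 1

Mean offspring μ = 0·6/13 + 1·93/221 + 2·2/17 = 145/221 ≤ 1. For μ ≤ 1 with offspring not concentrated at 1, the Galton-Watson process goes extinct almost surely, so q = 1.
(Algebraic check: The pgf is f(s) = 6/13 + 93/221·s + 2/17·s². The extinction probability q is the smallest fixed point of f in [0, 1]. Setting s = f(s):
  2/17·s² + (93/221 − 1)·s + 6/13 = 0
  2/17·s² − (6/13 + 2/17)·s + 6/13 = 0
which factors as (s − 1)·(2/17·s − 6/13) = 0, giving roots s = 1 and s = (6/13)/(2/17) = 51/13. Since 51/13 ≥ 1, the smallest root in [0, 1] is s = 1.)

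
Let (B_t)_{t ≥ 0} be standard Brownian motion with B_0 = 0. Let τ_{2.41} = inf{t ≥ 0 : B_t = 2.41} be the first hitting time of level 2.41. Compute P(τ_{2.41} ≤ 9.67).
P(τ_{2.41} ≤ 9.67) = 2(1 − Φ(2.41/√9.67)) = 2(1 − Φ(0.7750)) ≈ 0.4383

By the reflection principle for standard BM, P(τ_b ≤ t) = 2 · P(B_t ≥ b). Since B_t ~ N(0, t), P(B_t ≥ 2.41) = 1 − Φ(2.41/√t) = 1 − Φ(2.41/√9.67) = 1 − Φ(0.7750) ≈ 0.21917. Doubling: P(τ_{2.41} ≤ 9.67) ≈ 2 · 0.21917 = 0.43834 ≈ 0.4383.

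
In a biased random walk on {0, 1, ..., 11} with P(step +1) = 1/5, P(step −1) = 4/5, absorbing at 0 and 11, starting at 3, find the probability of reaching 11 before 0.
P(hit 11 before 0) = (1 − (4)^3) / (1 − (4)^11) = 21/1398101

Let u_k denote P(reach 11 before 0 | start at k). Boundary: u_0 = 0, u_11 = 1. Recurrence: u_k = 1/5·u_{k+1} + 4/5·u_{k-1} for 1 ≤ k ≤ 10. Try u_k = A + B·r^k with r = q/p = (4/5)/(1/5) = 4. Substitution satisfies the recurrence; boundary conditions give:
  u_k = (1 − r^k) / (1 − r^N) = (1 − (4)^3) / (1 − (4)^11) = 21/1398101.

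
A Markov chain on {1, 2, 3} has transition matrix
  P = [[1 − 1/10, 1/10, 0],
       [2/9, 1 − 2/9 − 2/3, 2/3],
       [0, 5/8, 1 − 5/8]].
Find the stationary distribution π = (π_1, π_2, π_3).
π = (100/193, 45/193, 48/193)

This is a birth-death chain on three states, which satisfies detailed balance: π_1 · P_{12} = π_2 · P_{21} and π_2 · P_{23} = π_3 · P_{32}.
From π_1 · 1/10 = π_2 · 2/9: π_2/π_1 = (1/10)/(2/9) = 9/20.
From π_2 · 2/3 = π_3 · 5/8: π_3/π_2 = (2/3)/(5/8) = 16/15.
Take π_1 proportional to 1; then unnormalized π = (1, 9/20, 12/25). Normalize by dividing by the sum 193/100:
  π = (100/193, 45/193, 48/193).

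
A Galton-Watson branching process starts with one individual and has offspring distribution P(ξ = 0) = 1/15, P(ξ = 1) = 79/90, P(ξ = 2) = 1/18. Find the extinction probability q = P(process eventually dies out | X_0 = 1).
q = 1

Mean offspring μ = 0·1/15 + 1·79/90 + 2·1/18 = 89/90 ≤ 1. For μ ≤ 1 with offspring not concentrated at 1, the Galton-Watson process goes extinct almost surely, so q = 1.
(Algebraic check: The pgf is f(s) = 1/15 + 79/90·s + 1/18·s². The extinction probability q is the smallest fixed point of f in [0, 1]. Setting s = f(s):
  1/18·s² + (79/90 − 1)·s + 1/15 = 0
  1/18·s² − (1/15 + 1/18)·s + 1/15 = 0
which factors as (s − 1)·(1/18·s − 1/15) = 0, giving roots s = 1 and s = (1/15)/(1/18) = 6/5. Since 6/5 ≥ 1, the smallest root in [0, 1] is s = 1.)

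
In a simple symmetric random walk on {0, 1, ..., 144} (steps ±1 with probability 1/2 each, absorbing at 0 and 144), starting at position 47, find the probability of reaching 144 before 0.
P(hit 144 before 0) = 47/144

Let u_k = P(hit 144 before 0 | start at k). Then u_0 = 0, u_144 = 1, and u_k = u_{k-1}/2 + u_{k+1}/2 for 1 ≤ k ≤ 143. This harmonic recurrence is solved by u_k = k/144, giving u_47 = 47/144.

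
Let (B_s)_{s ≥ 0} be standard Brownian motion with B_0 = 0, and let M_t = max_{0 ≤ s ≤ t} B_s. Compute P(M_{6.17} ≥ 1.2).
P(M_{6.17} ≥ 1.2) = 2·P(B_{6.17} ≥ 1.2) = 2(1 − Φ(1.2/√6.17)) ≈ 0.6290

By the reflection principle for Brownian motion, P(M_t ≥ a) = 2 · P(B_t ≥ a) for a ≥ 0. Since B_t ~ N(0, t), P(B_t ≥ 1.2) = 1 − Φ(1.2/√t) = 1 − Φ(1.2/√6.17) = 1 − Φ(0.4831). So
  P(M_{6.17} ≥ 1.2) = 2(1 − Φ(0.4831)) ≈ 0.6290.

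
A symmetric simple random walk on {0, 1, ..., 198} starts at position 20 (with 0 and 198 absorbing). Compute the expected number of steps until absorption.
E[τ | X_0 = 20] = 3560

Let v_k = E[τ | X_0 = k]. Boundary: v_0 = v_198 = 0. Recurrence: v_k = 1 + (v_{k-1} + v_{k+1})/2 for 1 ≤ k ≤ 197. The particular solution to v_k − (v_{k-1} + v_{k+1})/2 = 1 is v_k = −k^2. Adding homogeneous solution A + B k and matching boundaries gives v_k = k (198 − k). Substituting k = 20: v_20 = 20 · 178 = 3560.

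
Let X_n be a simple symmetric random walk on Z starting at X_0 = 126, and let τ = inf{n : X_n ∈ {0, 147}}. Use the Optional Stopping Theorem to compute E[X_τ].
E[X_τ] = 126

X_n is a martingale and τ is a bounded-mean stopping time (indeed τ is finite a.s. with bounded expectation since the walk is in a bounded region). By the OST, E[X_τ] = E[X_0] = 126. Equivalently: E[X_τ] = 147 · P(hit 147 first) + 0 · P(hit 0 first) = 147 · (126/147) = 126.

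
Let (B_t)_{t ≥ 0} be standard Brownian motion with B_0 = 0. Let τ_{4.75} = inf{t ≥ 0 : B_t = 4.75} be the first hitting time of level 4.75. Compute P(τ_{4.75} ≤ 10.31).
P(τ_{4.75} ≤ 10.31) = 2(1 − Φ(4.75/√10.31)) = 2(1 − Φ(1.4793)) ≈ 0.1391

By the reflection principle for standard BM, P(τ_b ≤ t) = 2 · P(B_t ≥ b). Since B_t ~ N(0, t), P(B_t ≥ 4.75) = 1 − Φ(4.75/√t) = 1 − Φ(4.75/√10.31) = 1 − Φ(1.4793) ≈ 0.06953. Doubling: P(τ_{4.75} ≤ 10.31) ≈ 2 · 0.06953 = 0.13906 ≈ 0.1391.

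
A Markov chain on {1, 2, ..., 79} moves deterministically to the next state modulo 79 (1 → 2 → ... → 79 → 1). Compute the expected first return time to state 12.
E[T_12 | X_0 = 12] = 79

The chain cycles deterministically, so starting at state 12 it returns in exactly 79 steps. Equivalently, the stationary distribution is uniform π_j = 1/79 for every state j, so by Kac's formula E[T_12] = 1/π_12 = 79.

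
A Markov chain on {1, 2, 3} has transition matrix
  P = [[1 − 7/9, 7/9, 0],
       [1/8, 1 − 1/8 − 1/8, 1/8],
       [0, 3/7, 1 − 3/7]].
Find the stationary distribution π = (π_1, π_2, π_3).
π = (27/244, 42/61, 49/244)

This is a birth-death chain on three states, which satisfies detailed balance: π_1 · P_{12} = π_2 · P_{21} and π_2 · P_{23} = π_3 · P_{32}.
From π_1 · 7/9 = π_2 · 1/8: π_2/π_1 = (7/9)/(1/8) = 56/9.
From π_2 · 1/8 = π_3 · 3/7: π_3/π_2 = (1/8)/(3/7) = 7/24.
Take π_1 proportional to 1; then unnormalized π = (1, 56/9, 49/27). Normalize by dividing by the sum 244/27:
  π = (27/244, 42/61, 49/244).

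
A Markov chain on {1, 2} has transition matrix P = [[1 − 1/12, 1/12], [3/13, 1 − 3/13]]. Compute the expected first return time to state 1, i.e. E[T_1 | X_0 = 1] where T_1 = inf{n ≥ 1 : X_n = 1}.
E[T_1 | X_0 = 1] = 1/π_1 = 49/36

For an irreducible recurrent Markov chain with stationary distribution π, E[T_i | X_0 = i] = 1/π_i (Kac's formula). Here π_1 = (3/13)/(1/12 + 3/13) = (3/13)/(49/156) = 36/49, so E[T_1 | X_0 = 1] = 1/π_1 = (1/12 + 3/13)/(3/13) = (49/156)/(3/13) = 49/36.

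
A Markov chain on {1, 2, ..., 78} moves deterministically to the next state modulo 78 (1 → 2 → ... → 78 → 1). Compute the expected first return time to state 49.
E[T_49 | X_0 = 49] = 78

The chain cycles deterministically, so starting at state 49 it returns in exactly 78 steps. Equivalently, the stationary distribution is uniform π_j = 1/78 for every state j, so by Kac's formula E[T_49] = 1/π_49 = 78.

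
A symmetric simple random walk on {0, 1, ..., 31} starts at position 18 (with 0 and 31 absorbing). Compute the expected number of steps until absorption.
E[τ | X_0 = 18] = 234

Let v_k = E[τ | X_0 = k]. Boundary: v_0 = v_31 = 0. Recurrence: v_k = 1 + (v_{k-1} + v_{k+1})/2 for 1 ≤ k ≤ 30. The particular solution to v_k − (v_{k-1} + v_{k+1})/2 = 1 is v_k = −k^2. Adding homogeneous solution A + B k and matching boundaries gives v_k = k (31 − k). Substituting k = 18: v_18 = 18 · 13 = 234.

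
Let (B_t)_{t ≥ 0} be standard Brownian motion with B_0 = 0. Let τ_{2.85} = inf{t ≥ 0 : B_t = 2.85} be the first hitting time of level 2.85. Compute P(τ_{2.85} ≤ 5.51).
P(τ_{2.85} ≤ 5.51) = 2(1 − Φ(2.85/√5.51)) = 2(1 − Φ(1.2141)) ≈ 0.2247

By the reflection principle for standard BM, P(τ_b ≤ t) = 2 · P(B_t ≥ b). Since B_t ~ N(0, t), P(B_t ≥ 2.85) = 1 − Φ(2.85/√t) = 1 − Φ(2.85/√5.51) = 1 − Φ(1.2141) ≈ 0.11235. Doubling: P(τ_{2.85} ≤ 5.51) ≈ 2 · 0.11235 = 0.22470 ≈ 0.2247.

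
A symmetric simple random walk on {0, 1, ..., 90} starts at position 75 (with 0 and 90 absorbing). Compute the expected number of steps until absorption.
E[τ | X_0 = 75] = 1125

Let v_k = E[τ | X_0 = k]. Boundary: v_0 = v_90 = 0. Recurrence: v_k = 1 + (v_{k-1} + v_{k+1})/2 for 1 ≤ k ≤ 89. The particular solution to v_k − (v_{k-1} + v_{k+1})/2 = 1 is v_k = −k^2. Adding homogeneous solution A + B k and matching boundaries gives v_k = k (90 − k). Substituting k = 75: v_75 = 75 · 15 = 1125.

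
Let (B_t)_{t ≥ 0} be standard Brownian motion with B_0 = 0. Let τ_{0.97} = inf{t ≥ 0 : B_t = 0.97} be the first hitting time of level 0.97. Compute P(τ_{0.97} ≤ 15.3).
P(τ_{0.97} ≤ 15.3) = 2(1 − Φ(0.97/√15.3)) = 2(1 − Φ(0.2480)) ≈ 0.8041

By the reflection principle for standard BM, P(τ_b ≤ t) = 2 · P(B_t ≥ b). Since B_t ~ N(0, t), P(B_t ≥ 0.97) = 1 − Φ(0.97/√t) = 1 − Φ(0.97/√15.3) = 1 − Φ(0.2480) ≈ 0.40207. Doubling: P(τ_{0.97} ≤ 15.3) ≈ 2 · 0.40207 = 0.80414 ≈ 0.8041.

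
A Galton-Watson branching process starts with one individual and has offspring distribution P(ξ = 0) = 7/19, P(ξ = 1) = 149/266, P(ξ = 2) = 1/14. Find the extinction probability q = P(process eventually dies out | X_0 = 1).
q = 1

Mean offspring μ = 0·7/19 + 1·149/266 + 2·1/14 = 187/266 ≤ 1. For μ ≤ 1 with offspring not concentrated at 1, the Galton-Watson process goes extinct almost surely, so q = 1.
(Algebraic check: The pgf is f(s) = 7/19 + 149/266·s + 1/14·s². The extinction probability q is the smallest fixed point of f in [0, 1]. Setting s = f(s):
  1/14·s² + (149/266 − 1)·s + 7/19 = 0
  1/14·s² − (7/19 + 1/14)·s + 7/19 = 0
which factors as (s − 1)·(1/14·s − 7/19) = 0, giving roots s = 1 and s = (7/19)/(1/14) = 98/19. Since 98/19 ≥ 1, the smallest root in [0, 1] is s = 1.)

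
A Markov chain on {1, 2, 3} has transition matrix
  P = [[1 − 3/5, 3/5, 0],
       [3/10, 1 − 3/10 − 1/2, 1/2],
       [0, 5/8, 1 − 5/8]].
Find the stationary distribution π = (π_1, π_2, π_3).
π = (5/23, 10/23, 8/23)

This is a birth-death chain on three states, which satisfies detailed balance: π_1 · P_{12} = π_2 · P_{21} and π_2 · P_{23} = π_3 · P_{32}.
From π_1 · 3/5 = π_2 · 3/10: π_2/π_1 = (3/5)/(3/10) = 2.
From π_2 · 1/2 = π_3 · 5/8: π_3/π_2 = (1/2)/(5/8) = 4/5.
Take π_1 proportional to 1; then unnormalized π = (1, 2, 8/5). Normalize by dividing by the sum 23/5:
  π = (5/23, 10/23, 8/23).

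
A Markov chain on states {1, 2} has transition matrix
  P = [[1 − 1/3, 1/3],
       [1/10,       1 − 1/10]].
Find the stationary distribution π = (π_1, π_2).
π_1 = 3/13, π_2 = 10/13

Solve πP = π with π_1 + π_2 = 1. From πP = π: π_1 · (1 − 1/3) + π_2 · 1/10 = π_1 ⇒ π_2 · 1/10 = π_1 · 1/3 ⇒ π_2/π_1 = (1/3)/(1/10) = 10/3. Together with π_1 + π_2 = 1:
  π_1 = (1/10)/(1/3 + 1/10) = (1/10)/(13/30) = 3/13,
  π_2 = (1/3)/(1/3 + 1/10) = (1/3)/(13/30) = 10/13.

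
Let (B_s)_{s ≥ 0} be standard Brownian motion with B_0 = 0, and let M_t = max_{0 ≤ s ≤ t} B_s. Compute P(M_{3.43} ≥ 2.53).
P(M_{3.43} ≥ 2.53) = 2·P(B_{3.43} ≥ 2.53) = 2(1 − Φ(2.53/√3.43)) ≈ 0.1719

By the reflection principle for Brownian motion, P(M_t ≥ a) = 2 · P(B_t ≥ a) for a ≥ 0. Since B_t ~ N(0, t), P(B_t ≥ 2.53) = 1 − Φ(2.53/√t) = 1 − Φ(2.53/√3.43) = 1 − Φ(1.3661). So
  P(M_{3.43} ≥ 2.53) = 2(1 − Φ(1.3661)) ≈ 0.1719.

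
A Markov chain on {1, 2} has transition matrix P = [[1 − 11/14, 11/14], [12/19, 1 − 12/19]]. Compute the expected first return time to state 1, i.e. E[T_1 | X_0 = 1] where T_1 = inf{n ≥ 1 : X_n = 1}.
E[T_1 | X_0 = 1] = 1/π_1 = 377/168

For an irreducible recurrent Markov chain with stationary distribution π, E[T_i | X_0 = i] = 1/π_i (Kac's formula). Here π_1 = (12/19)/(11/14 + 12/19) = (12/19)/(377/266) = 168/377, so E[T_1 | X_0 = 1] = 1/π_1 = (11/14 + 12/19)/(12/19) = (377/266)/(12/19) = 377/168.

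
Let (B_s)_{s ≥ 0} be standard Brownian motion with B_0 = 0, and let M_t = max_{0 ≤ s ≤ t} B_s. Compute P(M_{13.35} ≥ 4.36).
P(M_{13.35} ≥ 4.36) = 2·P(B_{13.35} ≥ 4.36) = 2(1 − Φ(4.36/√13.35)) ≈ 0.2328

By the reflection principle for Brownian motion, P(M_t ≥ a) = 2 · P(B_t ≥ a) for a ≥ 0. Since B_t ~ N(0, t), P(B_t ≥ 4.36) = 1 − Φ(4.36/√t) = 1 − Φ(4.36/√13.35) = 1 − Φ(1.1933). So
  P(M_{13.35} ≥ 4.36) = 2(1 − Φ(1.1933)) ≈ 0.2328.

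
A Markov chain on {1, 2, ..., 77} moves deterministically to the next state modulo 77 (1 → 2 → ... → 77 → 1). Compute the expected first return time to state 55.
E[T_55 | X_0 = 55] = 77

The chain cycles deterministically, so starting at state 55 it returns in exactly 77 steps. Equivalently, the stationary distribution is uniform π_j = 1/77 for every state j, so by Kac's formula E[T_55] = 1/π_55 = 77.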